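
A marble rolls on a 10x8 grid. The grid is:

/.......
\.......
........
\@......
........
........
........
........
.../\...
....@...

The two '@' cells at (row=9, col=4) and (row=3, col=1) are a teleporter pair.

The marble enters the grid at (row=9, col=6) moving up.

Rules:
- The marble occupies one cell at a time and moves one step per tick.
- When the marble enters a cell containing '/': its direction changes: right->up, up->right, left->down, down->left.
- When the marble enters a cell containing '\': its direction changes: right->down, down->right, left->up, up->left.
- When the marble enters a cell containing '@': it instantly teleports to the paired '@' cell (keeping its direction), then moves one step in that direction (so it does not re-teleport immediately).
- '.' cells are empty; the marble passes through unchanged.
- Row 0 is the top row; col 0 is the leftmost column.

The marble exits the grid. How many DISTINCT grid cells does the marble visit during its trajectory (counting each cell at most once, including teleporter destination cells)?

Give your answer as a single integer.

Step 1: enter (9,6), '.' pass, move up to (8,6)
Step 2: enter (8,6), '.' pass, move up to (7,6)
Step 3: enter (7,6), '.' pass, move up to (6,6)
Step 4: enter (6,6), '.' pass, move up to (5,6)
Step 5: enter (5,6), '.' pass, move up to (4,6)
Step 6: enter (4,6), '.' pass, move up to (3,6)
Step 7: enter (3,6), '.' pass, move up to (2,6)
Step 8: enter (2,6), '.' pass, move up to (1,6)
Step 9: enter (1,6), '.' pass, move up to (0,6)
Step 10: enter (0,6), '.' pass, move up to (-1,6)
Step 11: at (-1,6) — EXIT via top edge, pos 6
Distinct cells visited: 10 (path length 10)

Answer: 10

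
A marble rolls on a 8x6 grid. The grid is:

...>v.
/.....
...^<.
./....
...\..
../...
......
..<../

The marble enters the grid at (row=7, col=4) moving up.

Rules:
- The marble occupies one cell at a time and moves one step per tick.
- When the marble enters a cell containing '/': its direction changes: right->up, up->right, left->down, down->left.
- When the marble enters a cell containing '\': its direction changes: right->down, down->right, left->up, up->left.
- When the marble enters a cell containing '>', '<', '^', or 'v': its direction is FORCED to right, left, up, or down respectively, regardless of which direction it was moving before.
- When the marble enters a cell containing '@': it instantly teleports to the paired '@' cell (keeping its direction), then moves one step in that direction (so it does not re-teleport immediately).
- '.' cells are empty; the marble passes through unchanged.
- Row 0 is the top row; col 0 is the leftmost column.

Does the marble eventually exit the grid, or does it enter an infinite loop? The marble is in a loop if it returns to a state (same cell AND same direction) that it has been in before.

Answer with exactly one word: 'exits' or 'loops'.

Answer: loops

Derivation:
Step 1: enter (7,4), '.' pass, move up to (6,4)
Step 2: enter (6,4), '.' pass, move up to (5,4)
Step 3: enter (5,4), '.' pass, move up to (4,4)
Step 4: enter (4,4), '.' pass, move up to (3,4)
Step 5: enter (3,4), '.' pass, move up to (2,4)
Step 6: enter (2,4), '<' forces up->left, move left to (2,3)
Step 7: enter (2,3), '^' forces left->up, move up to (1,3)
Step 8: enter (1,3), '.' pass, move up to (0,3)
Step 9: enter (0,3), '>' forces up->right, move right to (0,4)
Step 10: enter (0,4), 'v' forces right->down, move down to (1,4)
Step 11: enter (1,4), '.' pass, move down to (2,4)
Step 12: enter (2,4), '<' forces down->left, move left to (2,3)
Step 13: at (2,3) dir=left — LOOP DETECTED (seen before)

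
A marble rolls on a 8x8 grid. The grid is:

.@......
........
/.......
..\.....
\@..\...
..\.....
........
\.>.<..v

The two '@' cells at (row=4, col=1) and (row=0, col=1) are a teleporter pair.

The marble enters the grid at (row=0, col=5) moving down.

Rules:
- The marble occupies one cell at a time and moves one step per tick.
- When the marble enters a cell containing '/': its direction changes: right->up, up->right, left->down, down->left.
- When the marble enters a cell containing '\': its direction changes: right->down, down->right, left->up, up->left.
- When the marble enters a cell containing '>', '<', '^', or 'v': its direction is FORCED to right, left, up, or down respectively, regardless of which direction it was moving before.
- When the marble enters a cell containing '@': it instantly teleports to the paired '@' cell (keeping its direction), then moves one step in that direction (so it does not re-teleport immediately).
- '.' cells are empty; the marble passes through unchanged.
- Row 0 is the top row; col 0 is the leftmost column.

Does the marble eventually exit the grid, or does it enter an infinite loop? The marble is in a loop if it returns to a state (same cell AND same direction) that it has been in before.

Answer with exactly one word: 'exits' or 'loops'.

Answer: exits

Derivation:
Step 1: enter (0,5), '.' pass, move down to (1,5)
Step 2: enter (1,5), '.' pass, move down to (2,5)
Step 3: enter (2,5), '.' pass, move down to (3,5)
Step 4: enter (3,5), '.' pass, move down to (4,5)
Step 5: enter (4,5), '.' pass, move down to (5,5)
Step 6: enter (5,5), '.' pass, move down to (6,5)
Step 7: enter (6,5), '.' pass, move down to (7,5)
Step 8: enter (7,5), '.' pass, move down to (8,5)
Step 9: at (8,5) — EXIT via bottom edge, pos 5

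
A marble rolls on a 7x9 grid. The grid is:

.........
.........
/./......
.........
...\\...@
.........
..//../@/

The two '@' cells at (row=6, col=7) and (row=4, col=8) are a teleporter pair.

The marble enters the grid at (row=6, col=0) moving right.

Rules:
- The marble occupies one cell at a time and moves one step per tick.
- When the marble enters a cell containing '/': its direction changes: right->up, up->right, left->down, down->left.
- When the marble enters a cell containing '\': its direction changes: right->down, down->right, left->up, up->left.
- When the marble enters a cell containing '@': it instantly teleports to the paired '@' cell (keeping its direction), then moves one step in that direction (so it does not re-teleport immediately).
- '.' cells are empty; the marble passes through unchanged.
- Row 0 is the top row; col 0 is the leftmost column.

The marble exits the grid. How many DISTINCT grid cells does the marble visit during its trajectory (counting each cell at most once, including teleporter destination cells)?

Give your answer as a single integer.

Step 1: enter (6,0), '.' pass, move right to (6,1)
Step 2: enter (6,1), '.' pass, move right to (6,2)
Step 3: enter (6,2), '/' deflects right->up, move up to (5,2)
Step 4: enter (5,2), '.' pass, move up to (4,2)
Step 5: enter (4,2), '.' pass, move up to (3,2)
Step 6: enter (3,2), '.' pass, move up to (2,2)
Step 7: enter (2,2), '/' deflects up->right, move right to (2,3)
Step 8: enter (2,3), '.' pass, move right to (2,4)
Step 9: enter (2,4), '.' pass, move right to (2,5)
Step 10: enter (2,5), '.' pass, move right to (2,6)
Step 11: enter (2,6), '.' pass, move right to (2,7)
Step 12: enter (2,7), '.' pass, move right to (2,8)
Step 13: enter (2,8), '.' pass, move right to (2,9)
Step 14: at (2,9) — EXIT via right edge, pos 2
Distinct cells visited: 13 (path length 13)

Answer: 13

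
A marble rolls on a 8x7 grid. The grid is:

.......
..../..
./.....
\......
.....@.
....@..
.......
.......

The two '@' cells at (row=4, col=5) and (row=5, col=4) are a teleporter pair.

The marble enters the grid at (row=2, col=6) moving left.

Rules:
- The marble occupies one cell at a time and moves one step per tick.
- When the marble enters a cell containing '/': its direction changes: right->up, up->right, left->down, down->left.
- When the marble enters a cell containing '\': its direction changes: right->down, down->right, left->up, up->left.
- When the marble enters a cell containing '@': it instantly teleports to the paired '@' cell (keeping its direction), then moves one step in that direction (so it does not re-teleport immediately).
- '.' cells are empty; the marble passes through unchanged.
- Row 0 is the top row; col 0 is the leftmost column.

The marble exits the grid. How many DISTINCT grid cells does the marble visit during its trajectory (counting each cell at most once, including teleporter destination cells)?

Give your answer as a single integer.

Step 1: enter (2,6), '.' pass, move left to (2,5)
Step 2: enter (2,5), '.' pass, move left to (2,4)
Step 3: enter (2,4), '.' pass, move left to (2,3)
Step 4: enter (2,3), '.' pass, move left to (2,2)
Step 5: enter (2,2), '.' pass, move left to (2,1)
Step 6: enter (2,1), '/' deflects left->down, move down to (3,1)
Step 7: enter (3,1), '.' pass, move down to (4,1)
Step 8: enter (4,1), '.' pass, move down to (5,1)
Step 9: enter (5,1), '.' pass, move down to (6,1)
Step 10: enter (6,1), '.' pass, move down to (7,1)
Step 11: enter (7,1), '.' pass, move down to (8,1)
Step 12: at (8,1) — EXIT via bottom edge, pos 1
Distinct cells visited: 11 (path length 11)

Answer: 11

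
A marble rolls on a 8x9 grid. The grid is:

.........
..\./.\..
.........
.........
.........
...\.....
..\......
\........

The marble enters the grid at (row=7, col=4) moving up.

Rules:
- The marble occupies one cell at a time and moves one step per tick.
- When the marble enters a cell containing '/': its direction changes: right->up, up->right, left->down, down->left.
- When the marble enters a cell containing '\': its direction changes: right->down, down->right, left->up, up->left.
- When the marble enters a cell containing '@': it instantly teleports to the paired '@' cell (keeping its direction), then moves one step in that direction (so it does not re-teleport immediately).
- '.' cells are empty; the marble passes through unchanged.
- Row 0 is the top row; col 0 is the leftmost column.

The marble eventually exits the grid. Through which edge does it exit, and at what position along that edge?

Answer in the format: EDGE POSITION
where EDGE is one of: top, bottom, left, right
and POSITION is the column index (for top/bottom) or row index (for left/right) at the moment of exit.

Step 1: enter (7,4), '.' pass, move up to (6,4)
Step 2: enter (6,4), '.' pass, move up to (5,4)
Step 3: enter (5,4), '.' pass, move up to (4,4)
Step 4: enter (4,4), '.' pass, move up to (3,4)
Step 5: enter (3,4), '.' pass, move up to (2,4)
Step 6: enter (2,4), '.' pass, move up to (1,4)
Step 7: enter (1,4), '/' deflects up->right, move right to (1,5)
Step 8: enter (1,5), '.' pass, move right to (1,6)
Step 9: enter (1,6), '\' deflects right->down, move down to (2,6)
Step 10: enter (2,6), '.' pass, move down to (3,6)
Step 11: enter (3,6), '.' pass, move down to (4,6)
Step 12: enter (4,6), '.' pass, move down to (5,6)
Step 13: enter (5,6), '.' pass, move down to (6,6)
Step 14: enter (6,6), '.' pass, move down to (7,6)
Step 15: enter (7,6), '.' pass, move down to (8,6)
Step 16: at (8,6) — EXIT via bottom edge, pos 6

Answer: bottom 6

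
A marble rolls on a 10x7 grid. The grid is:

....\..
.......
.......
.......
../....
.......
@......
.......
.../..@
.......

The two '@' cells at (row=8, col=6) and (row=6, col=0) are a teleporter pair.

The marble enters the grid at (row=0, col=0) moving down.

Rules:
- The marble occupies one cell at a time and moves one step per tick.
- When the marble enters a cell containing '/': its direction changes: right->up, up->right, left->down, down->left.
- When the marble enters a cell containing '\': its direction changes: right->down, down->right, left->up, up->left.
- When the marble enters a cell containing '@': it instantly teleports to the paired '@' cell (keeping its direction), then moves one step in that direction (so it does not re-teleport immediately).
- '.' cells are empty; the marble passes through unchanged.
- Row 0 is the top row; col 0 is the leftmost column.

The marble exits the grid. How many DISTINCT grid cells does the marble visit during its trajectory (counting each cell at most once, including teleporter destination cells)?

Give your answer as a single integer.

Answer: 9

Derivation:
Step 1: enter (0,0), '.' pass, move down to (1,0)
Step 2: enter (1,0), '.' pass, move down to (2,0)
Step 3: enter (2,0), '.' pass, move down to (3,0)
Step 4: enter (3,0), '.' pass, move down to (4,0)
Step 5: enter (4,0), '.' pass, move down to (5,0)
Step 6: enter (5,0), '.' pass, move down to (6,0)
Step 7: enter (6,0), '@' teleport (6,0)->(8,6), also enter (8,6), move down to (9,6)
Step 8: enter (9,6), '.' pass, move down to (10,6)
Step 9: at (10,6) — EXIT via bottom edge, pos 6
Distinct cells visited: 9 (path length 9)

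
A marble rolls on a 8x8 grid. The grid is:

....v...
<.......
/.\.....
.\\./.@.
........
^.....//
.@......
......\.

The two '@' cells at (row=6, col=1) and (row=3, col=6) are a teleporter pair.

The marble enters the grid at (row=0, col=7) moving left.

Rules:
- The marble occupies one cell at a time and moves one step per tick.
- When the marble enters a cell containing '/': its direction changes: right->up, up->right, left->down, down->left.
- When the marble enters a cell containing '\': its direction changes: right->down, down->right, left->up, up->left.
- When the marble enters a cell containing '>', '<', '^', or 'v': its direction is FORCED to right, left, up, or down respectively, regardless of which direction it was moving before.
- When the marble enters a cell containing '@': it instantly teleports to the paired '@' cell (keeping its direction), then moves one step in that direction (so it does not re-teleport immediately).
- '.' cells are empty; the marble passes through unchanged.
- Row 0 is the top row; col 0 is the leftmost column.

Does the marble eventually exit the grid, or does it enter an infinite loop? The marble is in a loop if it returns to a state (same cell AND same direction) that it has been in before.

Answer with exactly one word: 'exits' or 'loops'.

Answer: loops

Derivation:
Step 1: enter (0,7), '.' pass, move left to (0,6)
Step 2: enter (0,6), '.' pass, move left to (0,5)
Step 3: enter (0,5), '.' pass, move left to (0,4)
Step 4: enter (0,4), 'v' forces left->down, move down to (1,4)
Step 5: enter (1,4), '.' pass, move down to (2,4)
Step 6: enter (2,4), '.' pass, move down to (3,4)
Step 7: enter (3,4), '/' deflects down->left, move left to (3,3)
Step 8: enter (3,3), '.' pass, move left to (3,2)
Step 9: enter (3,2), '\' deflects left->up, move up to (2,2)
Step 10: enter (2,2), '\' deflects up->left, move left to (2,1)
Step 11: enter (2,1), '.' pass, move left to (2,0)
Step 12: enter (2,0), '/' deflects left->down, move down to (3,0)
Step 13: enter (3,0), '.' pass, move down to (4,0)
Step 14: enter (4,0), '.' pass, move down to (5,0)
Step 15: enter (5,0), '^' forces down->up, move up to (4,0)
Step 16: enter (4,0), '.' pass, move up to (3,0)
Step 17: enter (3,0), '.' pass, move up to (2,0)
Step 18: enter (2,0), '/' deflects up->right, move right to (2,1)
Step 19: enter (2,1), '.' pass, move right to (2,2)
Step 20: enter (2,2), '\' deflects right->down, move down to (3,2)
Step 21: enter (3,2), '\' deflects down->right, move right to (3,3)
Step 22: enter (3,3), '.' pass, move right to (3,4)
Step 23: enter (3,4), '/' deflects right->up, move up to (2,4)
Step 24: enter (2,4), '.' pass, move up to (1,4)
Step 25: enter (1,4), '.' pass, move up to (0,4)
Step 26: enter (0,4), 'v' forces up->down, move down to (1,4)
Step 27: at (1,4) dir=down — LOOP DETECTED (seen before)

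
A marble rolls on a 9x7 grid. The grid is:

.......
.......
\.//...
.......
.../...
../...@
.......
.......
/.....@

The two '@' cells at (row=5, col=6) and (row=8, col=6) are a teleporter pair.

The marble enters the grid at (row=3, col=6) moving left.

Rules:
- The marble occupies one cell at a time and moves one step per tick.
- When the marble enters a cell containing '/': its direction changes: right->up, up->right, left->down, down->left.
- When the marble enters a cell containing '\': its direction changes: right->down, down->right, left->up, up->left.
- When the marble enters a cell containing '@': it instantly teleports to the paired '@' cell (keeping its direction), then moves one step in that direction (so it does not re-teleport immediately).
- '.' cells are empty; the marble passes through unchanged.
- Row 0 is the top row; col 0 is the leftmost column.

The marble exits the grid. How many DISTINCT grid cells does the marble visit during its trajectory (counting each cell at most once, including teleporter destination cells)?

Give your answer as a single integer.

Answer: 7

Derivation:
Step 1: enter (3,6), '.' pass, move left to (3,5)
Step 2: enter (3,5), '.' pass, move left to (3,4)
Step 3: enter (3,4), '.' pass, move left to (3,3)
Step 4: enter (3,3), '.' pass, move left to (3,2)
Step 5: enter (3,2), '.' pass, move left to (3,1)
Step 6: enter (3,1), '.' pass, move left to (3,0)
Step 7: enter (3,0), '.' pass, move left to (3,-1)
Step 8: at (3,-1) — EXIT via left edge, pos 3
Distinct cells visited: 7 (path length 7)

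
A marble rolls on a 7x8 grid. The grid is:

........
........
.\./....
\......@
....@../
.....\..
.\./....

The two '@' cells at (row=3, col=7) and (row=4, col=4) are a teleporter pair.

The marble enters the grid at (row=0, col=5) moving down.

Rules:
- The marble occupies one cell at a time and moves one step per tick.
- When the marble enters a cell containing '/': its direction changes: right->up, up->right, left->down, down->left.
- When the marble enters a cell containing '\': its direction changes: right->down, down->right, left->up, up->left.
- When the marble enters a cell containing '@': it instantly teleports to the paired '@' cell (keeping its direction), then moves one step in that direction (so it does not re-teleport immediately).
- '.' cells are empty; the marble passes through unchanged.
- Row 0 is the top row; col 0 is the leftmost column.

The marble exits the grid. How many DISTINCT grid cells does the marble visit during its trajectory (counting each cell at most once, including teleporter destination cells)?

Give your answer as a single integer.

Answer: 8

Derivation:
Step 1: enter (0,5), '.' pass, move down to (1,5)
Step 2: enter (1,5), '.' pass, move down to (2,5)
Step 3: enter (2,5), '.' pass, move down to (3,5)
Step 4: enter (3,5), '.' pass, move down to (4,5)
Step 5: enter (4,5), '.' pass, move down to (5,5)
Step 6: enter (5,5), '\' deflects down->right, move right to (5,6)
Step 7: enter (5,6), '.' pass, move right to (5,7)
Step 8: enter (5,7), '.' pass, move right to (5,8)
Step 9: at (5,8) — EXIT via right edge, pos 5
Distinct cells visited: 8 (path length 8)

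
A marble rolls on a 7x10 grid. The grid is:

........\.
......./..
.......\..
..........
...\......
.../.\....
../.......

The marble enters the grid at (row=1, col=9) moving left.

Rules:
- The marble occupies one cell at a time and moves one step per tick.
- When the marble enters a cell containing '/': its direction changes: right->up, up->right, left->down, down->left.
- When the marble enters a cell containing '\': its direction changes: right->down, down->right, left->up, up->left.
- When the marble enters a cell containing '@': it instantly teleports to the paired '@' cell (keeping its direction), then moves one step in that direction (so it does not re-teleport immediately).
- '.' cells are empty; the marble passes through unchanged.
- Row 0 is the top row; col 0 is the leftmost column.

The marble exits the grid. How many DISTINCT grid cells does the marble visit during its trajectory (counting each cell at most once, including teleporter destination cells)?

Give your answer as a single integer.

Answer: 6

Derivation:
Step 1: enter (1,9), '.' pass, move left to (1,8)
Step 2: enter (1,8), '.' pass, move left to (1,7)
Step 3: enter (1,7), '/' deflects left->down, move down to (2,7)
Step 4: enter (2,7), '\' deflects down->right, move right to (2,8)
Step 5: enter (2,8), '.' pass, move right to (2,9)
Step 6: enter (2,9), '.' pass, move right to (2,10)
Step 7: at (2,10) — EXIT via right edge, pos 2
Distinct cells visited: 6 (path length 6)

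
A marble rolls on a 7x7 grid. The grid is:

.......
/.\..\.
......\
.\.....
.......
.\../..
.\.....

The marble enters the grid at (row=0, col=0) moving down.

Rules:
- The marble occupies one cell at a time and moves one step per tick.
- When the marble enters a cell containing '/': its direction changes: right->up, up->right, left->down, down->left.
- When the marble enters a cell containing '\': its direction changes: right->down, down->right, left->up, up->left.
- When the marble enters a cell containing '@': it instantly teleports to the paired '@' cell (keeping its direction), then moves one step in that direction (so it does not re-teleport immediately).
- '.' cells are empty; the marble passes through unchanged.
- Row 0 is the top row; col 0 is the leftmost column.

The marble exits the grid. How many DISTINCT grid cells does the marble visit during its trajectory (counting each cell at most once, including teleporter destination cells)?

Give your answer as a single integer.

Answer: 2

Derivation:
Step 1: enter (0,0), '.' pass, move down to (1,0)
Step 2: enter (1,0), '/' deflects down->left, move left to (1,-1)
Step 3: at (1,-1) — EXIT via left edge, pos 1
Distinct cells visited: 2 (path length 2)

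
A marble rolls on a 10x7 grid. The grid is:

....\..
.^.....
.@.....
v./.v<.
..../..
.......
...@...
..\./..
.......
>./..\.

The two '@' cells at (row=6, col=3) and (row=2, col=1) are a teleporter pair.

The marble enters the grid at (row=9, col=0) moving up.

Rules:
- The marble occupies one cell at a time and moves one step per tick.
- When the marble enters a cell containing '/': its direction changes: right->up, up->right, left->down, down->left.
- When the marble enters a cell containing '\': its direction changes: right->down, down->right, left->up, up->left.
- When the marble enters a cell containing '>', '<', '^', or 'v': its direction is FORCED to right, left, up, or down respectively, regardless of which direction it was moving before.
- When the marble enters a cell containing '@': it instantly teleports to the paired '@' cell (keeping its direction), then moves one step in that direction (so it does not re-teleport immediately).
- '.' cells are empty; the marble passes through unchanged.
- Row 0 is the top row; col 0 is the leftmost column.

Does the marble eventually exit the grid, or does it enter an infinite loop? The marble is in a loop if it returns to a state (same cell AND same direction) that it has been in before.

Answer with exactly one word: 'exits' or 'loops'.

Step 1: enter (9,0), '>' forces up->right, move right to (9,1)
Step 2: enter (9,1), '.' pass, move right to (9,2)
Step 3: enter (9,2), '/' deflects right->up, move up to (8,2)
Step 4: enter (8,2), '.' pass, move up to (7,2)
Step 5: enter (7,2), '\' deflects up->left, move left to (7,1)
Step 6: enter (7,1), '.' pass, move left to (7,0)
Step 7: enter (7,0), '.' pass, move left to (7,-1)
Step 8: at (7,-1) — EXIT via left edge, pos 7

Answer: exits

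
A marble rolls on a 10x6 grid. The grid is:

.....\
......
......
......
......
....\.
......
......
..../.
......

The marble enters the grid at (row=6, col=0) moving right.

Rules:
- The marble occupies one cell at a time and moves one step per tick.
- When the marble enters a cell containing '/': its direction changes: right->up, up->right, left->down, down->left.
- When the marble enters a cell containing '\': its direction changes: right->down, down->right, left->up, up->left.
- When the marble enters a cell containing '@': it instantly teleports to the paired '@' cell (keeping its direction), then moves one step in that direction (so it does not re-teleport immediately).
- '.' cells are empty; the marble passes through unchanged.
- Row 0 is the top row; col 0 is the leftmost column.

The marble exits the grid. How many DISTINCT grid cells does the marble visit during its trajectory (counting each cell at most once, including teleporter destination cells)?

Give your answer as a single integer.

Step 1: enter (6,0), '.' pass, move right to (6,1)
Step 2: enter (6,1), '.' pass, move right to (6,2)
Step 3: enter (6,2), '.' pass, move right to (6,3)
Step 4: enter (6,3), '.' pass, move right to (6,4)
Step 5: enter (6,4), '.' pass, move right to (6,5)
Step 6: enter (6,5), '.' pass, move right to (6,6)
Step 7: at (6,6) — EXIT via right edge, pos 6
Distinct cells visited: 6 (path length 6)

Answer: 6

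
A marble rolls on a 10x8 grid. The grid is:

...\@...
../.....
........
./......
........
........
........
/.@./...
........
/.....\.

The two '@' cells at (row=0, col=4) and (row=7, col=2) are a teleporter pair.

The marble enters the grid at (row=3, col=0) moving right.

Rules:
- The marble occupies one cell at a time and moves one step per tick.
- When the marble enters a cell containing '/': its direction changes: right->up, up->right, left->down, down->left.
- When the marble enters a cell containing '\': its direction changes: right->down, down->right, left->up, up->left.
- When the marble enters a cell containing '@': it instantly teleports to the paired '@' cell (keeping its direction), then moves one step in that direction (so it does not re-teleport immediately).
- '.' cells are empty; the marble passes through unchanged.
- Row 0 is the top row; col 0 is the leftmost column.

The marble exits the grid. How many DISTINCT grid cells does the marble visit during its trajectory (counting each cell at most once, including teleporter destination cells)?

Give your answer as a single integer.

Answer: 5

Derivation:
Step 1: enter (3,0), '.' pass, move right to (3,1)
Step 2: enter (3,1), '/' deflects right->up, move up to (2,1)
Step 3: enter (2,1), '.' pass, move up to (1,1)
Step 4: enter (1,1), '.' pass, move up to (0,1)
Step 5: enter (0,1), '.' pass, move up to (-1,1)
Step 6: at (-1,1) — EXIT via top edge, pos 1
Distinct cells visited: 5 (path length 5)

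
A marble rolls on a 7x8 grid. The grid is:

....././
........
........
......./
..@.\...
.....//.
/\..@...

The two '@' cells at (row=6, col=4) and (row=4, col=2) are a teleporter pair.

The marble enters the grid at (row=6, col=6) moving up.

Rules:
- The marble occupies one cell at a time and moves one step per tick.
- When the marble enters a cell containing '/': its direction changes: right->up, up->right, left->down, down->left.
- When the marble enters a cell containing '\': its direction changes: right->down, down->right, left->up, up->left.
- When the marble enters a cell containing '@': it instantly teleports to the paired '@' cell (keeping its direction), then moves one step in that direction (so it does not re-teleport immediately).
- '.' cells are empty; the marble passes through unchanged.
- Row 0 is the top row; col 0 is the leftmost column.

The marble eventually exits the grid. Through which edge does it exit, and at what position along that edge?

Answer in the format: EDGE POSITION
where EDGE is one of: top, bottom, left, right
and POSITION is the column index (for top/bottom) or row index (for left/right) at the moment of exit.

Answer: right 5

Derivation:
Step 1: enter (6,6), '.' pass, move up to (5,6)
Step 2: enter (5,6), '/' deflects up->right, move right to (5,7)
Step 3: enter (5,7), '.' pass, move right to (5,8)
Step 4: at (5,8) — EXIT via right edge, pos 5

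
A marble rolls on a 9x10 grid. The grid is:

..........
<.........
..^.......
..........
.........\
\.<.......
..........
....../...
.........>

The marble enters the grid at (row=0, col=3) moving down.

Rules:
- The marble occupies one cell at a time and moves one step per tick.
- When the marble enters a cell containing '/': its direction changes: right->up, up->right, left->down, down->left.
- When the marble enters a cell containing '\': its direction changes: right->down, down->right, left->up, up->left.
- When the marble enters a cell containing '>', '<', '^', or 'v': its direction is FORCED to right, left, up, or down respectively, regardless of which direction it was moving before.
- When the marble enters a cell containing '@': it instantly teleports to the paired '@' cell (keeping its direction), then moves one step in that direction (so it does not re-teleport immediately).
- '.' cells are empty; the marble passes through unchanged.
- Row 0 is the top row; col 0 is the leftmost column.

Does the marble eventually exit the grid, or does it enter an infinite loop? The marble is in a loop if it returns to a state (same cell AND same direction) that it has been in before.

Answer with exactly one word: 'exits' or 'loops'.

Step 1: enter (0,3), '.' pass, move down to (1,3)
Step 2: enter (1,3), '.' pass, move down to (2,3)
Step 3: enter (2,3), '.' pass, move down to (3,3)
Step 4: enter (3,3), '.' pass, move down to (4,3)
Step 5: enter (4,3), '.' pass, move down to (5,3)
Step 6: enter (5,3), '.' pass, move down to (6,3)
Step 7: enter (6,3), '.' pass, move down to (7,3)
Step 8: enter (7,3), '.' pass, move down to (8,3)
Step 9: enter (8,3), '.' pass, move down to (9,3)
Step 10: at (9,3) — EXIT via bottom edge, pos 3

Answer: exits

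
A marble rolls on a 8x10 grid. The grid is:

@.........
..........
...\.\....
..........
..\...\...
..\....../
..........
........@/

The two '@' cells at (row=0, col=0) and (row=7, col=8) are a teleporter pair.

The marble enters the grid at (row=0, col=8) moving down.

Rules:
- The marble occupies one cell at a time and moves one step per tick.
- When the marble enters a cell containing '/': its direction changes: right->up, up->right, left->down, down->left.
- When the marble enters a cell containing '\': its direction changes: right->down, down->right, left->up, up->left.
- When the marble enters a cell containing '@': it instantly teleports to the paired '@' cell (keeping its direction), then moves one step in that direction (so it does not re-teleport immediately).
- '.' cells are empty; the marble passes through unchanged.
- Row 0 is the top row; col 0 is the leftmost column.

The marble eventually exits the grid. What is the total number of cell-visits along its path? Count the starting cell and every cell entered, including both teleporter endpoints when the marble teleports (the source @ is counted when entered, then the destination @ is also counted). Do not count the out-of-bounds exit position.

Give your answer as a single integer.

Answer: 16

Derivation:
Step 1: enter (0,8), '.' pass, move down to (1,8)
Step 2: enter (1,8), '.' pass, move down to (2,8)
Step 3: enter (2,8), '.' pass, move down to (3,8)
Step 4: enter (3,8), '.' pass, move down to (4,8)
Step 5: enter (4,8), '.' pass, move down to (5,8)
Step 6: enter (5,8), '.' pass, move down to (6,8)
Step 7: enter (6,8), '.' pass, move down to (7,8)
Step 8: enter (7,8), '@' teleport (7,8)->(0,0), also enter (0,0), move down to (1,0)
Step 9: enter (1,0), '.' pass, move down to (2,0)
Step 10: enter (2,0), '.' pass, move down to (3,0)
Step 11: enter (3,0), '.' pass, move down to (4,0)
Step 12: enter (4,0), '.' pass, move down to (5,0)
Step 13: enter (5,0), '.' pass, move down to (6,0)
Step 14: enter (6,0), '.' pass, move down to (7,0)
Step 15: enter (7,0), '.' pass, move down to (8,0)
Step 16: at (8,0) — EXIT via bottom edge, pos 0
Path length (cell visits): 16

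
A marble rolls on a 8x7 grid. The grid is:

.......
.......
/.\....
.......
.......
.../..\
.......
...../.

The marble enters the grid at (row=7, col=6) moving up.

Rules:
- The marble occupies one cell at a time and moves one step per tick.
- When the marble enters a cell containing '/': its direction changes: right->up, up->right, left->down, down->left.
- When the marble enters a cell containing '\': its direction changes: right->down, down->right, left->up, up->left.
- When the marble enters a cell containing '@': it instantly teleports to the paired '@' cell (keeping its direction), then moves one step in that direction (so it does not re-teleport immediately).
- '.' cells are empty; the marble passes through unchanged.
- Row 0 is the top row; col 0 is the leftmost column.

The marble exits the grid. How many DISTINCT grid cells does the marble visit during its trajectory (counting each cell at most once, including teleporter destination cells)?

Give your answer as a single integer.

Step 1: enter (7,6), '.' pass, move up to (6,6)
Step 2: enter (6,6), '.' pass, move up to (5,6)
Step 3: enter (5,6), '\' deflects up->left, move left to (5,5)
Step 4: enter (5,5), '.' pass, move left to (5,4)
Step 5: enter (5,4), '.' pass, move left to (5,3)
Step 6: enter (5,3), '/' deflects left->down, move down to (6,3)
Step 7: enter (6,3), '.' pass, move down to (7,3)
Step 8: enter (7,3), '.' pass, move down to (8,3)
Step 9: at (8,3) — EXIT via bottom edge, pos 3
Distinct cells visited: 8 (path length 8)

Answer: 8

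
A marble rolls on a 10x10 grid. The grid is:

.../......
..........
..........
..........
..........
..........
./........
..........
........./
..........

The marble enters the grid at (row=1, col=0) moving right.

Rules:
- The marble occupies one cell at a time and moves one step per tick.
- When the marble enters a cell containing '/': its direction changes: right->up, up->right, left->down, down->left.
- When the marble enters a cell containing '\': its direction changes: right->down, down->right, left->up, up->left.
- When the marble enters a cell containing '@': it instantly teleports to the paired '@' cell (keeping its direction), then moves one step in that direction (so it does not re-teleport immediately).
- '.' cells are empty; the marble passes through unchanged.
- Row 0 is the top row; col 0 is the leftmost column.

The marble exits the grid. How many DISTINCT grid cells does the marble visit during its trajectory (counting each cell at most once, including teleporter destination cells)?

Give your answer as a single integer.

Answer: 10

Derivation:
Step 1: enter (1,0), '.' pass, move right to (1,1)
Step 2: enter (1,1), '.' pass, move right to (1,2)
Step 3: enter (1,2), '.' pass, move right to (1,3)
Step 4: enter (1,3), '.' pass, move right to (1,4)
Step 5: enter (1,4), '.' pass, move right to (1,5)
Step 6: enter (1,5), '.' pass, move right to (1,6)
Step 7: enter (1,6), '.' pass, move right to (1,7)
Step 8: enter (1,7), '.' pass, move right to (1,8)
Step 9: enter (1,8), '.' pass, move right to (1,9)
Step 10: enter (1,9), '.' pass, move right to (1,10)
Step 11: at (1,10) — EXIT via right edge, pos 1
Distinct cells visited: 10 (path length 10)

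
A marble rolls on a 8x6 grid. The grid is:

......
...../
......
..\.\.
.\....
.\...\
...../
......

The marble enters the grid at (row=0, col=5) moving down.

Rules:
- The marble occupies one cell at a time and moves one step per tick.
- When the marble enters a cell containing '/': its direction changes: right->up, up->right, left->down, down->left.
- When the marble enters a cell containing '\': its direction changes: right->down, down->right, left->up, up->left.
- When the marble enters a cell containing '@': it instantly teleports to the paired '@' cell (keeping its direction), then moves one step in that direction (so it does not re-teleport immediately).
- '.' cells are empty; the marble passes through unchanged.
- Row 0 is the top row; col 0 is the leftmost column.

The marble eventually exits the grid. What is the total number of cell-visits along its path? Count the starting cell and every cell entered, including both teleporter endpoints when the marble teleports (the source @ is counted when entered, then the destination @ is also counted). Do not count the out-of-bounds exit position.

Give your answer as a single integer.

Answer: 7

Derivation:
Step 1: enter (0,5), '.' pass, move down to (1,5)
Step 2: enter (1,5), '/' deflects down->left, move left to (1,4)
Step 3: enter (1,4), '.' pass, move left to (1,3)
Step 4: enter (1,3), '.' pass, move left to (1,2)
Step 5: enter (1,2), '.' pass, move left to (1,1)
Step 6: enter (1,1), '.' pass, move left to (1,0)
Step 7: enter (1,0), '.' pass, move left to (1,-1)
Step 8: at (1,-1) — EXIT via left edge, pos 1
Path length (cell visits): 7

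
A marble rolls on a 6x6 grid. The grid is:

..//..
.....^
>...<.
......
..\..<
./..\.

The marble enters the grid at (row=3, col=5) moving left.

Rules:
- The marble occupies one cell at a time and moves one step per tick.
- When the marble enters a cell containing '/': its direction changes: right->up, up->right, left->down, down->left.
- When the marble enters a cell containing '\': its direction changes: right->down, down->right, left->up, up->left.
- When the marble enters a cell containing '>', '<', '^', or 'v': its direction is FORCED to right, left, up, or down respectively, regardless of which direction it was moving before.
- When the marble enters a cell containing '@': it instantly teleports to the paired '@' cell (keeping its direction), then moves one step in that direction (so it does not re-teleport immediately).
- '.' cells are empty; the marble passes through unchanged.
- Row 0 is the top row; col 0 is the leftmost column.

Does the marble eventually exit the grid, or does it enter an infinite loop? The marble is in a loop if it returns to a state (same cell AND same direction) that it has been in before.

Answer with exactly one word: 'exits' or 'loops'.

Answer: exits

Derivation:
Step 1: enter (3,5), '.' pass, move left to (3,4)
Step 2: enter (3,4), '.' pass, move left to (3,3)
Step 3: enter (3,3), '.' pass, move left to (3,2)
Step 4: enter (3,2), '.' pass, move left to (3,1)
Step 5: enter (3,1), '.' pass, move left to (3,0)
Step 6: enter (3,0), '.' pass, move left to (3,-1)
Step 7: at (3,-1) — EXIT via left edge, pos 3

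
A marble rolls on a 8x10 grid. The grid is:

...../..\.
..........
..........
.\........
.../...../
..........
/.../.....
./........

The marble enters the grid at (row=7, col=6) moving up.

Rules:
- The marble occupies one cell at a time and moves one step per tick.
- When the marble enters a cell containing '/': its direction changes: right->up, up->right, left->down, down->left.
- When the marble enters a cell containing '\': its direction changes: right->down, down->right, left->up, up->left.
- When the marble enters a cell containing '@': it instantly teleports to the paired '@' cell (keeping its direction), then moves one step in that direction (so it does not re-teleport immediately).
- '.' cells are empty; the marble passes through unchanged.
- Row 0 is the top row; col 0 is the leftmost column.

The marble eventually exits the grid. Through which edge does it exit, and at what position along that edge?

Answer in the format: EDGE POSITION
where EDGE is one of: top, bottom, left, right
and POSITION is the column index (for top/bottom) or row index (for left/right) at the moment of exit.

Answer: top 6

Derivation:
Step 1: enter (7,6), '.' pass, move up to (6,6)
Step 2: enter (6,6), '.' pass, move up to (5,6)
Step 3: enter (5,6), '.' pass, move up to (4,6)
Step 4: enter (4,6), '.' pass, move up to (3,6)
Step 5: enter (3,6), '.' pass, move up to (2,6)
Step 6: enter (2,6), '.' pass, move up to (1,6)
Step 7: enter (1,6), '.' pass, move up to (0,6)
Step 8: enter (0,6), '.' pass, move up to (-1,6)
Step 9: at (-1,6) — EXIT via top edge, pos 6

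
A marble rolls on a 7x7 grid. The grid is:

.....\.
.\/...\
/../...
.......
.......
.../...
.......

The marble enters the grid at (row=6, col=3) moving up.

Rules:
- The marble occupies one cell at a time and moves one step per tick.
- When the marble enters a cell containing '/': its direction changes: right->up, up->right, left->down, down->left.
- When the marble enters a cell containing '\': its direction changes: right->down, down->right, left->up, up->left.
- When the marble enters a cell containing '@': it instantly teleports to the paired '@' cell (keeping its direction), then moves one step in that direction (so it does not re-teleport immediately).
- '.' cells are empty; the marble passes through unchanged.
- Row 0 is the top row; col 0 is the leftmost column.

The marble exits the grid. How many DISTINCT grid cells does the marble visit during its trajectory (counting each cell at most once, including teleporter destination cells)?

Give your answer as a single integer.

Answer: 5

Derivation:
Step 1: enter (6,3), '.' pass, move up to (5,3)
Step 2: enter (5,3), '/' deflects up->right, move right to (5,4)
Step 3: enter (5,4), '.' pass, move right to (5,5)
Step 4: enter (5,5), '.' pass, move right to (5,6)
Step 5: enter (5,6), '.' pass, move right to (5,7)
Step 6: at (5,7) — EXIT via right edge, pos 5
Distinct cells visited: 5 (path length 5)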